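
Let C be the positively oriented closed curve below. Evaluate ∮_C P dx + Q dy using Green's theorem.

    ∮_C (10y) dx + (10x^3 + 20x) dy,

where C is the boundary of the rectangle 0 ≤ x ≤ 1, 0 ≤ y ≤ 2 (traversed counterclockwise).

Green's theorem converts the closed line integral into a double integral over the enclosed region D:

    ∮_C P dx + Q dy = ∬_D (∂Q/∂x - ∂P/∂y) dA.

Here P = 10y, Q = 10x^3 + 20x, so

    ∂Q/∂x = 30x^2 + 20,    ∂P/∂y = 10,
    ∂Q/∂x - ∂P/∂y = 30x^2 + 10.

D is the region 0 ≤ x ≤ 1, 0 ≤ y ≤ 2. Evaluating the double integral:

    ∬_D (30x^2 + 10) dA = ∫_0^{1} ∫_0^{2} (30x^2 + 10) dy dx.

Inner (y from 0 to 2): 60x^2 + 20.
Outer (x from 0 to 1): 40.

Therefore ∮_C P dx + Q dy = 40.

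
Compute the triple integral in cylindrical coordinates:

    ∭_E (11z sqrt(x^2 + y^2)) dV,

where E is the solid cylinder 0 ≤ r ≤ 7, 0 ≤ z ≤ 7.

In cylindrical coordinates, x = r cos(θ), y = r sin(θ), z = z, and dV = r dr dθ dz.

The integrand becomes 11r z, so

    ∭_E (11z sqrt(x^2 + y^2)) dV = ∫_{0}^{2π} ∫_{0}^{7} ∫_{0}^{7} (11r z) · r dz dr dθ.

Inner (z): 539r^2/2.
Middle (r from 0 to 7): 184877/6.
Outer (θ): 184877π/3.

Therefore the triple integral equals 184877π/3.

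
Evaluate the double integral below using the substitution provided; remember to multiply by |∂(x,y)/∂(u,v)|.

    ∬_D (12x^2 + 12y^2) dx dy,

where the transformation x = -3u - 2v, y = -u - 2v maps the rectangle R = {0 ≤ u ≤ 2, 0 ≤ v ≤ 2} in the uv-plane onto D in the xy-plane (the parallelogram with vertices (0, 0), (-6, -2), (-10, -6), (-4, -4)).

Compute the Jacobian determinant of (x, y) with respect to (u, v):

    ∂(x,y)/∂(u,v) = | -3  -2 | = (-3)(-2) - (-2)(-1) = 4.
                   | -1  -2 |

Its absolute value is |J| = 4 (the area scaling factor).

Substituting x = -3u - 2v, y = -u - 2v into the integrand,

    12x^2 + 12y^2 → 120u^2 + 192u v + 96v^2,

so the integral becomes

    ∬_R (120u^2 + 192u v + 96v^2) · |J| du dv = ∫_0^2 ∫_0^2 (480u^2 + 768u v + 384v^2) dv du.

Inner (v): 960u^2 + 1536u + 1024.
Outer (u): 7680.

Therefore ∬_D (12x^2 + 12y^2) dx dy = 7680.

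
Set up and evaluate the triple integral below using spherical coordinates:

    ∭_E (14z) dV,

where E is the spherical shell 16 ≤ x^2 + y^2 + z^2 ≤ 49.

In spherical coordinates, x = ρ sin(φ) cos(θ), y = ρ sin(φ) sin(θ), z = ρ cos(φ), and dV = ρ^2 sin(φ) dρ dφ dθ.

The integrand becomes 14ρ cos(φ), so

    ∭_E (14z) dV = ∫_{0}^{2π} ∫_{0}^{π} ∫_{4}^{7} (14ρ cos(φ)) · ρ^2 sin(φ) dρ dφ dθ.

Inner (ρ): 15015sin(2φ)/4.
Middle (φ): 0.
Outer (θ): 0.

Therefore the triple integral equals 0.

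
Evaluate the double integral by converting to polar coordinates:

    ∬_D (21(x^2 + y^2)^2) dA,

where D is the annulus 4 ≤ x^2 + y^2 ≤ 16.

The region D is 2 ≤ r ≤ 4, 0 ≤ θ ≤ 2π in polar coordinates, where x = r cos(θ), y = r sin(θ), and dA = r dr dθ.

Under the substitution, the integrand becomes 21r^4, so

    ∬_D (21(x^2 + y^2)^2) dA = ∫_{0}^{2π} ∫_{2}^{4} (21r^4) · r dr dθ.

Inner integral (in r): ∫_{2}^{4} (21r^4) · r dr = 14112.

Outer integral (in θ): ∫_{0}^{2π} (14112) dθ = 28224π.

Therefore ∬_D (21(x^2 + y^2)^2) dA = 28224π.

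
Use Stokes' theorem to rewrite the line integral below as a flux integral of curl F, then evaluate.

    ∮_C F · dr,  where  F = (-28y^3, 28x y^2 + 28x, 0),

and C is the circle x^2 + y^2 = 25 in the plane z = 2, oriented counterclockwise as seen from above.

Let S be the flat disk x^2 + y^2 ≤ 25 in the plane z = 2, with upward unit normal n̂ = ẑ. By Stokes' theorem,

    ∮_C F · dr = ∬_S (∇ × F) · n̂ dS = ∬_D (curl F)_z dA,

where D is the disk x^2 + y^2 ≤ 25.

Compute the curl of F = (-28y^3, 28x y^2 + 28x, 0):
    (∇ × F)_x = ∂F_z/∂y - ∂F_y/∂z = 0,
    (∇ × F)_y = ∂F_x/∂z - ∂F_z/∂x = 0,
    (∇ × F)_z = ∂F_y/∂x - ∂F_x/∂y = 112y^2 + 28.

On z = 2, (curl F)_z = 112y^2 + 28.

Convert to polar (x = r cos θ, y = r sin θ, dA = r dr dθ); the integrand becomes 112r^2sin(θ)^2 + 28, so

    ∬_D (curl F)_z dA = ∫_0^{2π} ∫_0^{5} (112r^2sin(θ)^2 + 28) · r dr dθ.

Inner (r from 0 to 5): 17500sin(θ)^2 + 350.
Outer (θ from 0 to 2π): 18200π.

Therefore ∮_C F · dr = 18200π.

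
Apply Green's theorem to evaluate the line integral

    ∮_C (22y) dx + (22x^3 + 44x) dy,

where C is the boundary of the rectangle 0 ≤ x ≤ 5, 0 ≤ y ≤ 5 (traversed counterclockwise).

Green's theorem converts the closed line integral into a double integral over the enclosed region D:

    ∮_C P dx + Q dy = ∬_D (∂Q/∂x - ∂P/∂y) dA.

Here P = 22y, Q = 22x^3 + 44x, so

    ∂Q/∂x = 66x^2 + 44,    ∂P/∂y = 22,
    ∂Q/∂x - ∂P/∂y = 66x^2 + 22.

D is the region 0 ≤ x ≤ 5, 0 ≤ y ≤ 5. Evaluating the double integral:

    ∬_D (66x^2 + 22) dA = ∫_0^{5} ∫_0^{5} (66x^2 + 22) dy dx.

Inner (y from 0 to 5): 330x^2 + 110.
Outer (x from 0 to 5): 14300.

Therefore ∮_C P dx + Q dy = 14300.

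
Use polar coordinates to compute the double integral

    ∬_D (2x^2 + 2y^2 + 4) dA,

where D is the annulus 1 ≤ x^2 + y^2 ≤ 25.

The region D is 1 ≤ r ≤ 5, 0 ≤ θ ≤ 2π in polar coordinates, where x = r cos(θ), y = r sin(θ), and dA = r dr dθ.

Under the substitution, the integrand becomes 2r^2 + 4, so

    ∬_D (2x^2 + 2y^2 + 4) dA = ∫_{0}^{2π} ∫_{1}^{5} (2r^2 + 4) · r dr dθ.

Inner integral (in r): ∫_{1}^{5} (2r^2 + 4) · r dr = 360.

Outer integral (in θ): ∫_{0}^{2π} (360) dθ = 720π.

Therefore ∬_D (2x^2 + 2y^2 + 4) dA = 720π.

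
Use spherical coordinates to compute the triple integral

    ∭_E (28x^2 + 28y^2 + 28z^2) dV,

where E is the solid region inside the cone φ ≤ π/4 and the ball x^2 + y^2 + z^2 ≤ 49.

In spherical coordinates, x = ρ sin(φ) cos(θ), y = ρ sin(φ) sin(θ), z = ρ cos(φ), and dV = ρ^2 sin(φ) dρ dφ dθ.

The integrand becomes 28ρ^2, so

    ∭_E (28x^2 + 28y^2 + 28z^2) dV = ∫_{0}^{2π} ∫_{0}^{π/4} ∫_{0}^{7} (28ρ^2) · ρ^2 sin(φ) dρ dφ dθ.

Inner (ρ): 470596sin(φ)/5.
Middle (φ): 470596/5 - 235298sqrt(2)/5.
Outer (θ): 470596π (2 - sqrt(2))/5.

Therefore the triple integral equals 470596π (2 - sqrt(2))/5.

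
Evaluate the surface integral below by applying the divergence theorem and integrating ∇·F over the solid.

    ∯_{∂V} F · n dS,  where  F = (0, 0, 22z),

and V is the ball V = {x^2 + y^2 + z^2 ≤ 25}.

By the divergence theorem,

    ∯_{∂V} F · n dS = ∭_V (∇ · F) dV.

Compute the divergence:
    ∇ · F = ∂F_x/∂x + ∂F_y/∂y + ∂F_z/∂z = 0 + 0 + 22 = 22.

In spherical coordinates, x = ρ sin(φ) cos(θ), y = ρ sin(φ) sin(θ), z = ρ cos(φ), dV = ρ^2 sin(φ) dρ dφ dθ, with 0 ≤ ρ ≤ 5, 0 ≤ φ ≤ π, 0 ≤ θ ≤ 2π.

The integrand, after substitution and multiplying by the volume element, becomes (22) · ρ^2 sin(φ), so

    ∭_V (∇·F) dV = ∫_0^{2π} ∫_0^{π} ∫_0^{5} (22) · ρ^2 sin(φ) dρ dφ dθ.

Inner (ρ from 0 to 5): 2750sin(φ)/3.
Middle (φ from 0 to π): 5500/3.
Outer (θ from 0 to 2π): 11000π/3.

Therefore ∯_{∂V} F · n dS = 11000π/3.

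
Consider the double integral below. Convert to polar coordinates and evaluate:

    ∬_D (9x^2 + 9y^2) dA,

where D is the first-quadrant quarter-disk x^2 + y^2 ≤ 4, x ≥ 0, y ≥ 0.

The region D is 0 ≤ r ≤ 2, 0 ≤ θ ≤ π/2 in polar coordinates, where x = r cos(θ), y = r sin(θ), and dA = r dr dθ.

Under the substitution, the integrand becomes 9r^2, so

    ∬_D (9x^2 + 9y^2) dA = ∫_{0}^{π/2} ∫_{0}^{2} (9r^2) · r dr dθ.

Inner integral (in r): ∫_{0}^{2} (9r^2) · r dr = 36.

Outer integral (in θ): ∫_{0}^{π/2} (36) dθ = 18π.

Therefore ∬_D (9x^2 + 9y^2) dA = 18π.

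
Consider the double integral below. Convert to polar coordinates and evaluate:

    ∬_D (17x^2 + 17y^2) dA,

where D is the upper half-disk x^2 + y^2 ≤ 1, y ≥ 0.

The region D is 0 ≤ r ≤ 1, 0 ≤ θ ≤ π in polar coordinates, where x = r cos(θ), y = r sin(θ), and dA = r dr dθ.

Under the substitution, the integrand becomes 17r^2, so

    ∬_D (17x^2 + 17y^2) dA = ∫_{0}^{π} ∫_{0}^{1} (17r^2) · r dr dθ.

Inner integral (in r): ∫_{0}^{1} (17r^2) · r dr = 17/4.

Outer integral (in θ): ∫_{0}^{π} (17/4) dθ = 17π/4.

Therefore ∬_D (17x^2 + 17y^2) dA = 17π/4.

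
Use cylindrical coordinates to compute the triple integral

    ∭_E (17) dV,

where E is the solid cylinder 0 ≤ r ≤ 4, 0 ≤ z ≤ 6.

In cylindrical coordinates, x = r cos(θ), y = r sin(θ), z = z, and dV = r dr dθ dz.

The integrand becomes 17, so

    ∭_E (17) dV = ∫_{0}^{2π} ∫_{0}^{4} ∫_{0}^{6} (17) · r dz dr dθ.

Inner (z): 102r.
Middle (r from 0 to 4): 816.
Outer (θ): 1632π.

Therefore the triple integral equals 1632π.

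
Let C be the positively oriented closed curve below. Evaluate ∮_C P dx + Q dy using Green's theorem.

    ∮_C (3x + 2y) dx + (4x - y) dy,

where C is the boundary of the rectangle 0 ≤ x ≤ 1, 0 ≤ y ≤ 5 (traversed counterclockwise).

Green's theorem converts the closed line integral into a double integral over the enclosed region D:

    ∮_C P dx + Q dy = ∬_D (∂Q/∂x - ∂P/∂y) dA.

Here P = 3x + 2y, Q = 4x - y, so

    ∂Q/∂x = 4,    ∂P/∂y = 2,
    ∂Q/∂x - ∂P/∂y = 2.

D is the region 0 ≤ x ≤ 1, 0 ≤ y ≤ 5. Evaluating the double integral:

    ∬_D (2) dA = ∫_0^{1} ∫_0^{5} (2) dy dx.

Inner (y from 0 to 5): 10.
Outer (x from 0 to 1): 10.

Therefore ∮_C P dx + Q dy = 10.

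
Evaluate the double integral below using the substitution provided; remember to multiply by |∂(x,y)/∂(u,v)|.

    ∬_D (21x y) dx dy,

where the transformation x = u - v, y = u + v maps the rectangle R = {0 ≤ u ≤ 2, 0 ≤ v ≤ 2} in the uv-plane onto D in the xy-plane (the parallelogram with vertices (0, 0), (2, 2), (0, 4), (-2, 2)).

Compute the Jacobian determinant of (x, y) with respect to (u, v):

    ∂(x,y)/∂(u,v) = | 1  -1 | = (1)(1) - (-1)(1) = 2.
                   | 1  1 |

Its absolute value is |J| = 2 (the area scaling factor).

Substituting x = u - v, y = u + v into the integrand,

    21x y → 21u^2 - 21v^2,

so the integral becomes

    ∬_R (21u^2 - 21v^2) · |J| du dv = ∫_0^2 ∫_0^2 (42u^2 - 42v^2) dv du.

Inner (v): 84u^2 - 112.
Outer (u): 0.

Therefore ∬_D (21x y) dx dy = 0.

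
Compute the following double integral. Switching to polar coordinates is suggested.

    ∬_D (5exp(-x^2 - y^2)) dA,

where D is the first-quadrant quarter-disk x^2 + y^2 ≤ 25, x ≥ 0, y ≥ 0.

The region D is 0 ≤ r ≤ 5, 0 ≤ θ ≤ π/2 in polar coordinates, where x = r cos(θ), y = r sin(θ), and dA = r dr dθ.

Under the substitution, the integrand becomes 5exp(-r^2), so

    ∬_D (5exp(-x^2 - y^2)) dA = ∫_{0}^{π/2} ∫_{0}^{5} (5exp(-r^2)) · r dr dθ.

Inner integral (in r): ∫_{0}^{5} (5exp(-r^2)) · r dr = 5/2 - 5exp(-25)/2.

Outer integral (in θ): ∫_{0}^{π/2} (5/2 - 5exp(-25)/2) dθ = -5π (1 - exp(25))exp(-25)/4.

Therefore ∬_D (5exp(-x^2 - y^2)) dA = -5π (1 - exp(25))exp(-25)/4.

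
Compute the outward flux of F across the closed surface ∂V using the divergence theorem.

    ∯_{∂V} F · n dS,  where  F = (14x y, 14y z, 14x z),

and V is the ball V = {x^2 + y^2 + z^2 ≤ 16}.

By the divergence theorem,

    ∯_{∂V} F · n dS = ∭_V (∇ · F) dV.

Compute the divergence:
    ∇ · F = ∂F_x/∂x + ∂F_y/∂y + ∂F_z/∂z = 14y + 14z + 14x = 14x + 14y + 14z.

In spherical coordinates, x = ρ sin(φ) cos(θ), y = ρ sin(φ) sin(θ), z = ρ cos(φ), dV = ρ^2 sin(φ) dρ dφ dθ, with 0 ≤ ρ ≤ 4, 0 ≤ φ ≤ π, 0 ≤ θ ≤ 2π.

The integrand, after substitution and multiplying by the volume element, becomes (14ρ (sqrt(2)sin(φ)sin(θ + π/4) + cos(φ))) · ρ^2 sin(φ), so

    ∭_V (∇·F) dV = ∫_0^{2π} ∫_0^{π} ∫_0^{4} (14ρ (sqrt(2)sin(φ)sin(θ + π/4) + cos(φ))) · ρ^2 sin(φ) dρ dφ dθ.

Inner (ρ from 0 to 4): 896(sqrt(2)sin(φ)sin(θ + π/4) + cos(φ))sin(φ).
Middle (φ from 0 to π): 448sqrt(2)π sin(θ + π/4).
Outer (θ from 0 to 2π): 0.

Therefore ∯_{∂V} F · n dS = 0.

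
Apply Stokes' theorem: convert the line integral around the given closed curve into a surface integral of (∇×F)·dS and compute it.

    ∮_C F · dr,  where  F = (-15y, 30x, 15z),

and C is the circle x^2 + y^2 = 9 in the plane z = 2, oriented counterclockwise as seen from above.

Let S be the flat disk x^2 + y^2 ≤ 9 in the plane z = 2, with upward unit normal n̂ = ẑ. By Stokes' theorem,

    ∮_C F · dr = ∬_S (∇ × F) · n̂ dS = ∬_D (curl F)_z dA,

where D is the disk x^2 + y^2 ≤ 9.

Compute the curl of F = (-15y, 30x, 15z):
    (∇ × F)_x = ∂F_z/∂y - ∂F_y/∂z = 0,
    (∇ × F)_y = ∂F_x/∂z - ∂F_z/∂x = 0,
    (∇ × F)_z = ∂F_y/∂x - ∂F_x/∂y = 45.

On z = 2, (curl F)_z = 45.

Convert to polar (x = r cos θ, y = r sin θ, dA = r dr dθ); the integrand becomes 45, so

    ∬_D (curl F)_z dA = ∫_0^{2π} ∫_0^{3} (45) · r dr dθ.

Inner (r from 0 to 3): 405/2.
Outer (θ from 0 to 2π): 405π.

Therefore ∮_C F · dr = 405π.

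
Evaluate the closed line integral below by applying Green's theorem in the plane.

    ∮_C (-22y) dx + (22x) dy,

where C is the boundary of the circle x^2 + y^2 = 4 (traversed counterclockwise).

Green's theorem converts the closed line integral into a double integral over the enclosed region D:

    ∮_C P dx + Q dy = ∬_D (∂Q/∂x - ∂P/∂y) dA.

Here P = -22y, Q = 22x, so

    ∂Q/∂x = 22,    ∂P/∂y = -22,
    ∂Q/∂x - ∂P/∂y = 44.

D is the region x^2 + y^2 ≤ 4. Evaluating the double integral:

In polar coordinates (x = r cos θ, y = r sin θ, dA = r dr dθ) the integrand becomes 44, so

    ∬_D (44) dA = ∫_0^{2π} ∫_0^{2} (44) · r dr dθ.

Inner (r from 0 to 2): 88.
Outer (θ from 0 to 2π): 176π.

Therefore ∮_C P dx + Q dy = 176π.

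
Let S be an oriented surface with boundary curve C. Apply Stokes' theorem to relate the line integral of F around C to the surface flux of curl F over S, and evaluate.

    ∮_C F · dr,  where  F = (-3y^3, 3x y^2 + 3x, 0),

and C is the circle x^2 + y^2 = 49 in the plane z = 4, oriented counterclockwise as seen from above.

Let S be the flat disk x^2 + y^2 ≤ 49 in the plane z = 4, with upward unit normal n̂ = ẑ. By Stokes' theorem,

    ∮_C F · dr = ∬_S (∇ × F) · n̂ dS = ∬_D (curl F)_z dA,

where D is the disk x^2 + y^2 ≤ 49.

Compute the curl of F = (-3y^3, 3x y^2 + 3x, 0):
    (∇ × F)_x = ∂F_z/∂y - ∂F_y/∂z = 0,
    (∇ × F)_y = ∂F_x/∂z - ∂F_z/∂x = 0,
    (∇ × F)_z = ∂F_y/∂x - ∂F_x/∂y = 12y^2 + 3.

On z = 4, (curl F)_z = 12y^2 + 3.

Convert to polar (x = r cos θ, y = r sin θ, dA = r dr dθ); the integrand becomes 12r^2sin(θ)^2 + 3, so

    ∬_D (curl F)_z dA = ∫_0^{2π} ∫_0^{7} (12r^2sin(θ)^2 + 3) · r dr dθ.

Inner (r from 0 to 7): 7203sin(θ)^2 + 147/2.
Outer (θ from 0 to 2π): 7350π.

Therefore ∮_C F · dr = 7350π.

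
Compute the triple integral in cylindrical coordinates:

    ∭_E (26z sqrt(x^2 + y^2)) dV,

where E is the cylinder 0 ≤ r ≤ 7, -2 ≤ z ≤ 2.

In cylindrical coordinates, x = r cos(θ), y = r sin(θ), z = z, and dV = r dr dθ dz.

The integrand becomes 26r z, so

    ∭_E (26z sqrt(x^2 + y^2)) dV = ∫_{0}^{2π} ∫_{0}^{7} ∫_{-2}^{2} (26r z) · r dz dr dθ.

Inner (z): 0.
Middle (r from 0 to 7): 0.
Outer (θ): 0.

Therefore the triple integral equals 0.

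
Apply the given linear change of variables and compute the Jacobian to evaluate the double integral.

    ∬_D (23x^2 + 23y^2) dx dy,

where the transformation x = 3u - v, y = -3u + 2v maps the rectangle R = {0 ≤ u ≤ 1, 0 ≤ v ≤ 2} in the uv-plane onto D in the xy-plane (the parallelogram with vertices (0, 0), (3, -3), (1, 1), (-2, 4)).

Compute the Jacobian determinant of (x, y) with respect to (u, v):

    ∂(x,y)/∂(u,v) = | 3  -1 | = (3)(2) - (-1)(-3) = 3.
                   | -3  2 |

Its absolute value is |J| = 3 (the area scaling factor).

Substituting x = 3u - v, y = -3u + 2v into the integrand,

    23x^2 + 23y^2 → 414u^2 - 414u v + 115v^2,

so the integral becomes

    ∬_R (414u^2 - 414u v + 115v^2) · |J| du dv = ∫_0^1 ∫_0^2 (1242u^2 - 1242u v + 345v^2) dv du.

Inner (v): 2484u^2 - 2484u + 920.
Outer (u): 506.

Therefore ∬_D (23x^2 + 23y^2) dx dy = 506.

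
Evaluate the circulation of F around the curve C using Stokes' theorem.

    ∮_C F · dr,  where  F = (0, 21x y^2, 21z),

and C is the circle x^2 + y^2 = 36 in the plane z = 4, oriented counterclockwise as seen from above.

Let S be the flat disk x^2 + y^2 ≤ 36 in the plane z = 4, with upward unit normal n̂ = ẑ. By Stokes' theorem,

    ∮_C F · dr = ∬_S (∇ × F) · n̂ dS = ∬_D (curl F)_z dA,

where D is the disk x^2 + y^2 ≤ 36.

Compute the curl of F = (0, 21x y^2, 21z):
    (∇ × F)_x = ∂F_z/∂y - ∂F_y/∂z = 0,
    (∇ × F)_y = ∂F_x/∂z - ∂F_z/∂x = 0,
    (∇ × F)_z = ∂F_y/∂x - ∂F_x/∂y = 21y^2.

On z = 4, (curl F)_z = 21y^2.

Convert to polar (x = r cos θ, y = r sin θ, dA = r dr dθ); the integrand becomes 21r^2sin(θ)^2, so

    ∬_D (curl F)_z dA = ∫_0^{2π} ∫_0^{6} (21r^2sin(θ)^2) · r dr dθ.

Inner (r from 0 to 6): 6804sin(θ)^2.
Outer (θ from 0 to 2π): 6804π.

Therefore ∮_C F · dr = 6804π.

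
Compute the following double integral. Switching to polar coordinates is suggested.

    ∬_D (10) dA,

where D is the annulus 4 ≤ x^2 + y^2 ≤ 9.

The region D is 2 ≤ r ≤ 3, 0 ≤ θ ≤ 2π in polar coordinates, where x = r cos(θ), y = r sin(θ), and dA = r dr dθ.

Under the substitution, the integrand becomes 10, so

    ∬_D (10) dA = ∫_{0}^{2π} ∫_{2}^{3} (10) · r dr dθ.

Inner integral (in r): ∫_{2}^{3} (10) · r dr = 25.

Outer integral (in θ): ∫_{0}^{2π} (25) dθ = 50π.

Therefore ∬_D (10) dA = 50π.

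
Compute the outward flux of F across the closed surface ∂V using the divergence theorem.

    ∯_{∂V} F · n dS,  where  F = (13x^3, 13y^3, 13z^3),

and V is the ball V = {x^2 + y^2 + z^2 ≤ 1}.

By the divergence theorem,

    ∯_{∂V} F · n dS = ∭_V (∇ · F) dV.

Compute the divergence:
    ∇ · F = ∂F_x/∂x + ∂F_y/∂y + ∂F_z/∂z = 39x^2 + 39y^2 + 39z^2.

In spherical coordinates, x = ρ sin(φ) cos(θ), y = ρ sin(φ) sin(θ), z = ρ cos(φ), dV = ρ^2 sin(φ) dρ dφ dθ, with 0 ≤ ρ ≤ 1, 0 ≤ φ ≤ π, 0 ≤ θ ≤ 2π.

The integrand, after substitution and multiplying by the volume element, becomes (39ρ^2) · ρ^2 sin(φ), so

    ∭_V (∇·F) dV = ∫_0^{2π} ∫_0^{π} ∫_0^{1} (39ρ^2) · ρ^2 sin(φ) dρ dφ dθ.

Inner (ρ from 0 to 1): 39sin(φ)/5.
Middle (φ from 0 to π): 78/5.
Outer (θ from 0 to 2π): 156π/5.

Therefore ∯_{∂V} F · n dS = 156π/5.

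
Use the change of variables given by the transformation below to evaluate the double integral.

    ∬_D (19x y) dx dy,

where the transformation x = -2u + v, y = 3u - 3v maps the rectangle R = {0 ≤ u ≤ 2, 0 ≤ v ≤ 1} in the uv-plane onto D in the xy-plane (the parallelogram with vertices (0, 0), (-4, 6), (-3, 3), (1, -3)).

Compute the Jacobian determinant of (x, y) with respect to (u, v):

    ∂(x,y)/∂(u,v) = | -2  1 | = (-2)(-3) - (1)(3) = 3.
                   | 3  -3 |

Its absolute value is |J| = 3 (the area scaling factor).

Substituting x = -2u + v, y = 3u - 3v into the integrand,

    19x y → -114u^2 + 171u v - 57v^2,

so the integral becomes

    ∬_R (-114u^2 + 171u v - 57v^2) · |J| du dv = ∫_0^2 ∫_0^1 (-342u^2 + 513u v - 171v^2) dv du.

Inner (v): -342u^2 + 513u/2 - 57.
Outer (u): -513.

Therefore ∬_D (19x y) dx dy = -513.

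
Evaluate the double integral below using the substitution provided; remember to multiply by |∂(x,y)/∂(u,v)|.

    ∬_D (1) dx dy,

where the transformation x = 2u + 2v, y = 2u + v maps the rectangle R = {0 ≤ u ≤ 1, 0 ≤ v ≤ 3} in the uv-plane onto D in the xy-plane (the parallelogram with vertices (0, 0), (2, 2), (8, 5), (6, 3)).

Compute the Jacobian determinant of (x, y) with respect to (u, v):

    ∂(x,y)/∂(u,v) = | 2  2 | = (2)(1) - (2)(2) = -2.
                   | 2  1 |

Its absolute value is |J| = 2 (the area scaling factor).

Substituting x = 2u + 2v, y = 2u + v into the integrand,

    1 → 1,

so the integral becomes

    ∬_R (1) · |J| du dv = ∫_0^1 ∫_0^3 (2) dv du.

Inner (v): 6.
Outer (u): 6.

Therefore ∬_D (1) dx dy = 6.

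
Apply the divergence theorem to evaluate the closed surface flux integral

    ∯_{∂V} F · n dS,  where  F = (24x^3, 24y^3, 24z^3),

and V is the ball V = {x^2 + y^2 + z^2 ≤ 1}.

By the divergence theorem,

    ∯_{∂V} F · n dS = ∭_V (∇ · F) dV.

Compute the divergence:
    ∇ · F = ∂F_x/∂x + ∂F_y/∂y + ∂F_z/∂z = 72x^2 + 72y^2 + 72z^2.

In spherical coordinates, x = ρ sin(φ) cos(θ), y = ρ sin(φ) sin(θ), z = ρ cos(φ), dV = ρ^2 sin(φ) dρ dφ dθ, with 0 ≤ ρ ≤ 1, 0 ≤ φ ≤ π, 0 ≤ θ ≤ 2π.

The integrand, after substitution and multiplying by the volume element, becomes (72ρ^2) · ρ^2 sin(φ), so

    ∭_V (∇·F) dV = ∫_0^{2π} ∫_0^{π} ∫_0^{1} (72ρ^2) · ρ^2 sin(φ) dρ dφ dθ.

Inner (ρ from 0 to 1): 72sin(φ)/5.
Middle (φ from 0 to π): 144/5.
Outer (θ from 0 to 2π): 288π/5.

Therefore ∯_{∂V} F · n dS = 288π/5.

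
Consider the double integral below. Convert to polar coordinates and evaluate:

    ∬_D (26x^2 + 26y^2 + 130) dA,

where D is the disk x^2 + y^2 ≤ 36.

The region D is 0 ≤ r ≤ 6, 0 ≤ θ ≤ 2π in polar coordinates, where x = r cos(θ), y = r sin(θ), and dA = r dr dθ.

Under the substitution, the integrand becomes 26r^2 + 130, so

    ∬_D (26x^2 + 26y^2 + 130) dA = ∫_{0}^{2π} ∫_{0}^{6} (26r^2 + 130) · r dr dθ.

Inner integral (in r): ∫_{0}^{6} (26r^2 + 130) · r dr = 10764.

Outer integral (in θ): ∫_{0}^{2π} (10764) dθ = 21528π.

Therefore ∬_D (26x^2 + 26y^2 + 130) dA = 21528π.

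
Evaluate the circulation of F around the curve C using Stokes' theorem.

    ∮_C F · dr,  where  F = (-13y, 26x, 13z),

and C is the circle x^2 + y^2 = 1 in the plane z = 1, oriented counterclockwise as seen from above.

Let S be the flat disk x^2 + y^2 ≤ 1 in the plane z = 1, with upward unit normal n̂ = ẑ. By Stokes' theorem,

    ∮_C F · dr = ∬_S (∇ × F) · n̂ dS = ∬_D (curl F)_z dA,

where D is the disk x^2 + y^2 ≤ 1.

Compute the curl of F = (-13y, 26x, 13z):
    (∇ × F)_x = ∂F_z/∂y - ∂F_y/∂z = 0,
    (∇ × F)_y = ∂F_x/∂z - ∂F_z/∂x = 0,
    (∇ × F)_z = ∂F_y/∂x - ∂F_x/∂y = 39.

On z = 1, (curl F)_z = 39.

Convert to polar (x = r cos θ, y = r sin θ, dA = r dr dθ); the integrand becomes 39, so

    ∬_D (curl F)_z dA = ∫_0^{2π} ∫_0^{1} (39) · r dr dθ.

Inner (r from 0 to 1): 39/2.
Outer (θ from 0 to 2π): 39π.

Therefore ∮_C F · dr = 39π.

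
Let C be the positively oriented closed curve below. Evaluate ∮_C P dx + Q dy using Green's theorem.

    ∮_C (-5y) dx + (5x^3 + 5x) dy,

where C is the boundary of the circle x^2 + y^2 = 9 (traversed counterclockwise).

Green's theorem converts the closed line integral into a double integral over the enclosed region D:

    ∮_C P dx + Q dy = ∬_D (∂Q/∂x - ∂P/∂y) dA.

Here P = -5y, Q = 5x^3 + 5x, so

    ∂Q/∂x = 15x^2 + 5,    ∂P/∂y = -5,
    ∂Q/∂x - ∂P/∂y = 15x^2 + 10.

D is the region x^2 + y^2 ≤ 9. Evaluating the double integral:

In polar coordinates (x = r cos θ, y = r sin θ, dA = r dr dθ) the integrand becomes 15r^2cos(θ)^2 + 10, so

    ∬_D (15x^2 + 10) dA = ∫_0^{2π} ∫_0^{3} (15r^2cos(θ)^2 + 10) · r dr dθ.

Inner (r from 0 to 3): 1215cos(θ)^2/4 + 45.
Outer (θ from 0 to 2π): 1575π/4.

Therefore ∮_C P dx + Q dy = 1575π/4.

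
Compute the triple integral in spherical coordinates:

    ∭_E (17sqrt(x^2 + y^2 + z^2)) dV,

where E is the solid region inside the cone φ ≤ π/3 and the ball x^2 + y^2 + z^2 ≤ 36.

In spherical coordinates, x = ρ sin(φ) cos(θ), y = ρ sin(φ) sin(θ), z = ρ cos(φ), and dV = ρ^2 sin(φ) dρ dφ dθ.

The integrand becomes 17ρ, so

    ∭_E (17sqrt(x^2 + y^2 + z^2)) dV = ∫_{0}^{2π} ∫_{0}^{π/3} ∫_{0}^{6} (17ρ) · ρ^2 sin(φ) dρ dφ dθ.

Inner (ρ): 5508sin(φ).
Middle (φ): 2754.
Outer (θ): 5508π.

Therefore the triple integral equals 5508π.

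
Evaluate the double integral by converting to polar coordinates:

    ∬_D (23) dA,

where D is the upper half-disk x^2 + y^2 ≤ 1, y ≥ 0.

The region D is 0 ≤ r ≤ 1, 0 ≤ θ ≤ π in polar coordinates, where x = r cos(θ), y = r sin(θ), and dA = r dr dθ.

Under the substitution, the integrand becomes 23, so

    ∬_D (23) dA = ∫_{0}^{π} ∫_{0}^{1} (23) · r dr dθ.

Inner integral (in r): ∫_{0}^{1} (23) · r dr = 23/2.

Outer integral (in θ): ∫_{0}^{π} (23/2) dθ = 23π/2.

Therefore ∬_D (23) dA = 23π/2.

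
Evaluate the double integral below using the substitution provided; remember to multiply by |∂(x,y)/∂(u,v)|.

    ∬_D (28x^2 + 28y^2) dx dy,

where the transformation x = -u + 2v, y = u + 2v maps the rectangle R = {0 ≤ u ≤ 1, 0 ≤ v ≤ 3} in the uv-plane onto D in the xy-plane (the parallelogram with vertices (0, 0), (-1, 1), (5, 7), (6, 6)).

Compute the Jacobian determinant of (x, y) with respect to (u, v):

    ∂(x,y)/∂(u,v) = | -1  2 | = (-1)(2) - (2)(1) = -4.
                   | 1  2 |

Its absolute value is |J| = 4 (the area scaling factor).

Substituting x = -u + 2v, y = u + 2v into the integrand,

    28x^2 + 28y^2 → 56u^2 + 224v^2,

so the integral becomes

    ∬_R (56u^2 + 224v^2) · |J| du dv = ∫_0^1 ∫_0^3 (224u^2 + 896v^2) dv du.

Inner (v): 672u^2 + 8064.
Outer (u): 8288.

Therefore ∬_D (28x^2 + 28y^2) dx dy = 8288.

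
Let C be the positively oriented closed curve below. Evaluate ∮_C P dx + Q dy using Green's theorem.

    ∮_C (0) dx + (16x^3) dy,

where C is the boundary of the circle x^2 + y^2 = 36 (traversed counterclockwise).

Green's theorem converts the closed line integral into a double integral over the enclosed region D:

    ∮_C P dx + Q dy = ∬_D (∂Q/∂x - ∂P/∂y) dA.

Here P = 0, Q = 16x^3, so

    ∂Q/∂x = 48x^2,    ∂P/∂y = 0,
    ∂Q/∂x - ∂P/∂y = 48x^2.

D is the region x^2 + y^2 ≤ 36. Evaluating the double integral:

In polar coordinates (x = r cos θ, y = r sin θ, dA = r dr dθ) the integrand becomes 48r^2cos(θ)^2, so

    ∬_D (48x^2) dA = ∫_0^{2π} ∫_0^{6} (48r^2cos(θ)^2) · r dr dθ.

Inner (r from 0 to 6): 15552cos(θ)^2.
Outer (θ from 0 to 2π): 15552π.

Therefore ∮_C P dx + Q dy = 15552π.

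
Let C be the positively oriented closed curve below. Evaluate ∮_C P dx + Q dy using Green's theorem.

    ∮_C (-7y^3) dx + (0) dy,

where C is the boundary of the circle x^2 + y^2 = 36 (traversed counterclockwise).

Green's theorem converts the closed line integral into a double integral over the enclosed region D:

    ∮_C P dx + Q dy = ∬_D (∂Q/∂x - ∂P/∂y) dA.

Here P = -7y^3, Q = 0, so

    ∂Q/∂x = 0,    ∂P/∂y = -21y^2,
    ∂Q/∂x - ∂P/∂y = 21y^2.

D is the region x^2 + y^2 ≤ 36. Evaluating the double integral:

In polar coordinates (x = r cos θ, y = r sin θ, dA = r dr dθ) the integrand becomes 21r^2sin(θ)^2, so

    ∬_D (21y^2) dA = ∫_0^{2π} ∫_0^{6} (21r^2sin(θ)^2) · r dr dθ.

Inner (r from 0 to 6): 6804sin(θ)^2.
Outer (θ from 0 to 2π): 6804π.

Therefore ∮_C P dx + Q dy = 6804π.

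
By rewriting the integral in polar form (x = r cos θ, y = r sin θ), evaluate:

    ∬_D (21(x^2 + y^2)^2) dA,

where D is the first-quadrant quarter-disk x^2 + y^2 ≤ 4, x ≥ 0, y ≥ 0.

The region D is 0 ≤ r ≤ 2, 0 ≤ θ ≤ π/2 in polar coordinates, where x = r cos(θ), y = r sin(θ), and dA = r dr dθ.

Under the substitution, the integrand becomes 21r^4, so

    ∬_D (21(x^2 + y^2)^2) dA = ∫_{0}^{π/2} ∫_{0}^{2} (21r^4) · r dr dθ.

Inner integral (in r): ∫_{0}^{2} (21r^4) · r dr = 224.

Outer integral (in θ): ∫_{0}^{π/2} (224) dθ = 112π.

Therefore ∬_D (21(x^2 + y^2)^2) dA = 112π.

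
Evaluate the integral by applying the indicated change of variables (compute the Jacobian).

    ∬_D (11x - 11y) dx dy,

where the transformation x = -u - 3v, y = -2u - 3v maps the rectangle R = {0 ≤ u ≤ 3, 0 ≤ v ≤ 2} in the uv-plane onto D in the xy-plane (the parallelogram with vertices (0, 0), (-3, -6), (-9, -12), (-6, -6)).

Compute the Jacobian determinant of (x, y) with respect to (u, v):

    ∂(x,y)/∂(u,v) = | -1  -3 | = (-1)(-3) - (-3)(-2) = -3.
                   | -2  -3 |

Its absolute value is |J| = 3 (the area scaling factor).

Substituting x = -u - 3v, y = -2u - 3v into the integrand,

    11x - 11y → 11u,

so the integral becomes

    ∬_R (11u) · |J| du dv = ∫_0^3 ∫_0^2 (33u) dv du.

Inner (v): 66u.
Outer (u): 297.

Therefore ∬_D (11x - 11y) dx dy = 297.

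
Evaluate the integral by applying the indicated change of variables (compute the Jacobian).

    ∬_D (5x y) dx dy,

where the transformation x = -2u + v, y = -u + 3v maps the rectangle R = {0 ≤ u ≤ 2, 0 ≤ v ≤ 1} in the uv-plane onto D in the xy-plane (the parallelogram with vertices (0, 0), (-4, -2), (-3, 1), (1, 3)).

Compute the Jacobian determinant of (x, y) with respect to (u, v):

    ∂(x,y)/∂(u,v) = | -2  1 | = (-2)(3) - (1)(-1) = -5.
                   | -1  3 |

Its absolute value is |J| = 5 (the area scaling factor).

Substituting x = -2u + v, y = -u + 3v into the integrand,

    5x y → 10u^2 - 35u v + 15v^2,

so the integral becomes

    ∬_R (10u^2 - 35u v + 15v^2) · |J| du dv = ∫_0^2 ∫_0^1 (50u^2 - 175u v + 75v^2) dv du.

Inner (v): 50u^2 - 175u/2 + 25.
Outer (u): 25/3.

Therefore ∬_D (5x y) dx dy = 25/3.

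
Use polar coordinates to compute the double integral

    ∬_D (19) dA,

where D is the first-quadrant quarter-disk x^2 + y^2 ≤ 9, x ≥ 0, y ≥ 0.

The region D is 0 ≤ r ≤ 3, 0 ≤ θ ≤ π/2 in polar coordinates, where x = r cos(θ), y = r sin(θ), and dA = r dr dθ.

Under the substitution, the integrand becomes 19, so

    ∬_D (19) dA = ∫_{0}^{π/2} ∫_{0}^{3} (19) · r dr dθ.

Inner integral (in r): ∫_{0}^{3} (19) · r dr = 171/2.

Outer integral (in θ): ∫_{0}^{π/2} (171/2) dθ = 171π/4.

Therefore ∬_D (19) dA = 171π/4.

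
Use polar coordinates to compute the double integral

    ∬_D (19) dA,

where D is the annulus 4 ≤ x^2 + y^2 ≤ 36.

The region D is 2 ≤ r ≤ 6, 0 ≤ θ ≤ 2π in polar coordinates, where x = r cos(θ), y = r sin(θ), and dA = r dr dθ.

Under the substitution, the integrand becomes 19, so

    ∬_D (19) dA = ∫_{0}^{2π} ∫_{2}^{6} (19) · r dr dθ.

Inner integral (in r): ∫_{2}^{6} (19) · r dr = 304.

Outer integral (in θ): ∫_{0}^{2π} (304) dθ = 608π.

Therefore ∬_D (19) dA = 608π.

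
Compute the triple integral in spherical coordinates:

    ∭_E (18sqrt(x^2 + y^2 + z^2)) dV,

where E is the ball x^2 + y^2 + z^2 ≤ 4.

In spherical coordinates, x = ρ sin(φ) cos(θ), y = ρ sin(φ) sin(θ), z = ρ cos(φ), and dV = ρ^2 sin(φ) dρ dφ dθ.

The integrand becomes 18ρ, so

    ∭_E (18sqrt(x^2 + y^2 + z^2)) dV = ∫_{0}^{2π} ∫_{0}^{π} ∫_{0}^{2} (18ρ) · ρ^2 sin(φ) dρ dφ dθ.

Inner (ρ): 72sin(φ).
Middle (φ): 144.
Outer (θ): 288π.

Therefore the triple integral equals 288π.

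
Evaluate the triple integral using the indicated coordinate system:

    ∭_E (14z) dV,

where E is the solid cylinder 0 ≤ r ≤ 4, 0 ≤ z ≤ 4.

In cylindrical coordinates, x = r cos(θ), y = r sin(θ), z = z, and dV = r dr dθ dz.

The integrand becomes 14z, so

    ∭_E (14z) dV = ∫_{0}^{2π} ∫_{0}^{4} ∫_{0}^{4} (14z) · r dz dr dθ.

Inner (z): 112r.
Middle (r from 0 to 4): 896.
Outer (θ): 1792π.

Therefore the triple integral equals 1792π.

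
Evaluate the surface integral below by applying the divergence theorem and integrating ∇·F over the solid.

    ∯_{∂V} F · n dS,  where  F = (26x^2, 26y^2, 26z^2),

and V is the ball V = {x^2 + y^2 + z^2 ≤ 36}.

By the divergence theorem,

    ∯_{∂V} F · n dS = ∭_V (∇ · F) dV.

Compute the divergence:
    ∇ · F = ∂F_x/∂x + ∂F_y/∂y + ∂F_z/∂z = 52x + 52y + 52z.

In spherical coordinates, x = ρ sin(φ) cos(θ), y = ρ sin(φ) sin(θ), z = ρ cos(φ), dV = ρ^2 sin(φ) dρ dφ dθ, with 0 ≤ ρ ≤ 6, 0 ≤ φ ≤ π, 0 ≤ θ ≤ 2π.

The integrand, after substitution and multiplying by the volume element, becomes (52ρ (sqrt(2)sin(φ)sin(θ + π/4) + cos(φ))) · ρ^2 sin(φ), so

    ∭_V (∇·F) dV = ∫_0^{2π} ∫_0^{π} ∫_0^{6} (52ρ (sqrt(2)sin(φ)sin(θ + π/4) + cos(φ))) · ρ^2 sin(φ) dρ dφ dθ.

Inner (ρ from 0 to 6): 16848(sqrt(2)sin(φ)sin(θ + π/4) + cos(φ))sin(φ).
Middle (φ from 0 to π): 8424sqrt(2)π sin(θ + π/4).
Outer (θ from 0 to 2π): 0.

Therefore ∯_{∂V} F · n dS = 0.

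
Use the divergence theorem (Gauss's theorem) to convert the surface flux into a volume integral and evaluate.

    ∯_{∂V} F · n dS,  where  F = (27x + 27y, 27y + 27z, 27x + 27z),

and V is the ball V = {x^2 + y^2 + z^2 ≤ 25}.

By the divergence theorem,

    ∯_{∂V} F · n dS = ∭_V (∇ · F) dV.

Compute the divergence:
    ∇ · F = ∂F_x/∂x + ∂F_y/∂y + ∂F_z/∂z = 27 + 27 + 27 = 81.

In spherical coordinates, x = ρ sin(φ) cos(θ), y = ρ sin(φ) sin(θ), z = ρ cos(φ), dV = ρ^2 sin(φ) dρ dφ dθ, with 0 ≤ ρ ≤ 5, 0 ≤ φ ≤ π, 0 ≤ θ ≤ 2π.

The integrand, after substitution and multiplying by the volume element, becomes (81) · ρ^2 sin(φ), so

    ∭_V (∇·F) dV = ∫_0^{2π} ∫_0^{π} ∫_0^{5} (81) · ρ^2 sin(φ) dρ dφ dθ.

Inner (ρ from 0 to 5): 3375sin(φ).
Middle (φ from 0 to π): 6750.
Outer (θ from 0 to 2π): 13500π.

Therefore ∯_{∂V} F · n dS = 13500π.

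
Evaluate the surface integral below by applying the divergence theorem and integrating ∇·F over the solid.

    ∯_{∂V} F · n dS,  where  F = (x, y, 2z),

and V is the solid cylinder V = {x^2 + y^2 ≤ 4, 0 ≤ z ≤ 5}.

By the divergence theorem,

    ∯_{∂V} F · n dS = ∭_V (∇ · F) dV.

Compute the divergence:
    ∇ · F = ∂F_x/∂x + ∂F_y/∂y + ∂F_z/∂z = 1 + 1 + 2 = 4.

In cylindrical coordinates, x = r cos(θ), y = r sin(θ), z = z, dV = r dr dθ dz, with 0 ≤ r ≤ 2, 0 ≤ θ ≤ 2π, 0 ≤ z ≤ 5.

The integrand, after substitution and multiplying by the volume element, becomes (4) · r, so

    ∭_V (∇·F) dV = ∫_0^{2π} ∫_0^{2} ∫_0^{5} (4) · r dz dr dθ.

Inner (z from 0 to 5): 20r.
Middle (r from 0 to 2): 40.
Outer (θ from 0 to 2π): 80π.

Therefore ∯_{∂V} F · n dS = 80π.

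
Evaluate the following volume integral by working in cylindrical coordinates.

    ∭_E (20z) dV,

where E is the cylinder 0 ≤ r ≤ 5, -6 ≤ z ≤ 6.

In cylindrical coordinates, x = r cos(θ), y = r sin(θ), z = z, and dV = r dr dθ dz.

The integrand becomes 20z, so

    ∭_E (20z) dV = ∫_{0}^{2π} ∫_{0}^{5} ∫_{-6}^{6} (20z) · r dz dr dθ.

Inner (z): 0.
Middle (r from 0 to 5): 0.
Outer (θ): 0.

Therefore the triple integral equals 0.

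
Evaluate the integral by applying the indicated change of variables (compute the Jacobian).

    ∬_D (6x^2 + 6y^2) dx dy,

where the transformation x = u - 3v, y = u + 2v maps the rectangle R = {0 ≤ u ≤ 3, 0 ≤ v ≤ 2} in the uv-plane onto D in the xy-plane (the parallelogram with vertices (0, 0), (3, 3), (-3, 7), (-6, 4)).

Compute the Jacobian determinant of (x, y) with respect to (u, v):

    ∂(x,y)/∂(u,v) = | 1  -3 | = (1)(2) - (-3)(1) = 5.
                   | 1  2 |

Its absolute value is |J| = 5 (the area scaling factor).

Substituting x = u - 3v, y = u + 2v into the integrand,

    6x^2 + 6y^2 → 12u^2 - 12u v + 78v^2,

so the integral becomes

    ∬_R (12u^2 - 12u v + 78v^2) · |J| du dv = ∫_0^3 ∫_0^2 (60u^2 - 60u v + 390v^2) dv du.

Inner (v): 120u^2 - 120u + 1040.
Outer (u): 3660.

Therefore ∬_D (6x^2 + 6y^2) dx dy = 3660.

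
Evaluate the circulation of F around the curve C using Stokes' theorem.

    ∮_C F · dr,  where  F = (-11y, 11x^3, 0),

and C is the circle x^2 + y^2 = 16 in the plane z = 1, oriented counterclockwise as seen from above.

Let S be the flat disk x^2 + y^2 ≤ 16 in the plane z = 1, with upward unit normal n̂ = ẑ. By Stokes' theorem,

    ∮_C F · dr = ∬_S (∇ × F) · n̂ dS = ∬_D (curl F)_z dA,

where D is the disk x^2 + y^2 ≤ 16.

Compute the curl of F = (-11y, 11x^3, 0):
    (∇ × F)_x = ∂F_z/∂y - ∂F_y/∂z = 0,
    (∇ × F)_y = ∂F_x/∂z - ∂F_z/∂x = 0,
    (∇ × F)_z = ∂F_y/∂x - ∂F_x/∂y = 33x^2 + 11.

On z = 1, (curl F)_z = 33x^2 + 11.

Convert to polar (x = r cos θ, y = r sin θ, dA = r dr dθ); the integrand becomes 33r^2cos(θ)^2 + 11, so

    ∬_D (curl F)_z dA = ∫_0^{2π} ∫_0^{4} (33r^2cos(θ)^2 + 11) · r dr dθ.

Inner (r from 0 to 4): 2112cos(θ)^2 + 88.
Outer (θ from 0 to 2π): 2288π.

Therefore ∮_C F · dr = 2288π.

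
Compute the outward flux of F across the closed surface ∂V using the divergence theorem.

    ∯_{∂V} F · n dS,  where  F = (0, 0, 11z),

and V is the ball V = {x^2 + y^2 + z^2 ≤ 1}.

By the divergence theorem,

    ∯_{∂V} F · n dS = ∭_V (∇ · F) dV.

Compute the divergence:
    ∇ · F = ∂F_x/∂x + ∂F_y/∂y + ∂F_z/∂z = 0 + 0 + 11 = 11.

In spherical coordinates, x = ρ sin(φ) cos(θ), y = ρ sin(φ) sin(θ), z = ρ cos(φ), dV = ρ^2 sin(φ) dρ dφ dθ, with 0 ≤ ρ ≤ 1, 0 ≤ φ ≤ π, 0 ≤ θ ≤ 2π.

The integrand, after substitution and multiplying by the volume element, becomes (11) · ρ^2 sin(φ), so

    ∭_V (∇·F) dV = ∫_0^{2π} ∫_0^{π} ∫_0^{1} (11) · ρ^2 sin(φ) dρ dφ dθ.

Inner (ρ from 0 to 1): 11sin(φ)/3.
Middle (φ from 0 to π): 22/3.
Outer (θ from 0 to 2π): 44π/3.

Therefore ∯_{∂V} F · n dS = 44π/3.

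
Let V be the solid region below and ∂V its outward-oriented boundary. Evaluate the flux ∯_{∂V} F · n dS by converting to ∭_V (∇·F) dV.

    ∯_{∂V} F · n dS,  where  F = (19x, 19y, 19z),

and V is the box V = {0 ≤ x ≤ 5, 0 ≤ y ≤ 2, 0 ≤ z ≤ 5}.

By the divergence theorem,

    ∯_{∂V} F · n dS = ∭_V (∇ · F) dV.

Compute the divergence:
    ∇ · F = ∂F_x/∂x + ∂F_y/∂y + ∂F_z/∂z = 19 + 19 + 19 = 57.

V is a rectangular box, so dV = dx dy dz with 0 ≤ x ≤ 5, 0 ≤ y ≤ 2, 0 ≤ z ≤ 5.

Integrate (57) over V as an iterated integral:

    ∭_V (∇·F) dV = ∫_0^{5} ∫_0^{2} ∫_0^{5} (57) dz dy dx.

Inner (z from 0 to 5): 285.
Middle (y from 0 to 2): 570.
Outer (x from 0 to 5): 2850.

Therefore ∯_{∂V} F · n dS = 2850.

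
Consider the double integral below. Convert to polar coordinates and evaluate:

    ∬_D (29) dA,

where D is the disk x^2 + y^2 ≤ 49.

The region D is 0 ≤ r ≤ 7, 0 ≤ θ ≤ 2π in polar coordinates, where x = r cos(θ), y = r sin(θ), and dA = r dr dθ.

Under the substitution, the integrand becomes 29, so

    ∬_D (29) dA = ∫_{0}^{2π} ∫_{0}^{7} (29) · r dr dθ.

Inner integral (in r): ∫_{0}^{7} (29) · r dr = 1421/2.

Outer integral (in θ): ∫_{0}^{2π} (1421/2) dθ = 1421π.

Therefore ∬_D (29) dA = 1421π.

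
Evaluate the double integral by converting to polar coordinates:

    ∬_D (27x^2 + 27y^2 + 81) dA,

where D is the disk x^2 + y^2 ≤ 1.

The region D is 0 ≤ r ≤ 1, 0 ≤ θ ≤ 2π in polar coordinates, where x = r cos(θ), y = r sin(θ), and dA = r dr dθ.

Under the substitution, the integrand becomes 27r^2 + 81, so

    ∬_D (27x^2 + 27y^2 + 81) dA = ∫_{0}^{2π} ∫_{0}^{1} (27r^2 + 81) · r dr dθ.

Inner integral (in r): ∫_{0}^{1} (27r^2 + 81) · r dr = 189/4.

Outer integral (in θ): ∫_{0}^{2π} (189/4) dθ = 189π/2.

Therefore ∬_D (27x^2 + 27y^2 + 81) dA = 189π/2.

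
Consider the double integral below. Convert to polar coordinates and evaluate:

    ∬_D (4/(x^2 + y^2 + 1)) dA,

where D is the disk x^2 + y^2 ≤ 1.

The region D is 0 ≤ r ≤ 1, 0 ≤ θ ≤ 2π in polar coordinates, where x = r cos(θ), y = r sin(θ), and dA = r dr dθ.

Under the substitution, the integrand becomes 4/(r^2 + 1), so

    ∬_D (4/(x^2 + y^2 + 1)) dA = ∫_{0}^{2π} ∫_{0}^{1} (4/(r^2 + 1)) · r dr dθ.

Inner integral (in r): ∫_{0}^{1} (4/(r^2 + 1)) · r dr = log(4).

Outer integral (in θ): ∫_{0}^{2π} (log(4)) dθ = 4π log(2).

Therefore ∬_D (4/(x^2 + y^2 + 1)) dA = 4π log(2).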